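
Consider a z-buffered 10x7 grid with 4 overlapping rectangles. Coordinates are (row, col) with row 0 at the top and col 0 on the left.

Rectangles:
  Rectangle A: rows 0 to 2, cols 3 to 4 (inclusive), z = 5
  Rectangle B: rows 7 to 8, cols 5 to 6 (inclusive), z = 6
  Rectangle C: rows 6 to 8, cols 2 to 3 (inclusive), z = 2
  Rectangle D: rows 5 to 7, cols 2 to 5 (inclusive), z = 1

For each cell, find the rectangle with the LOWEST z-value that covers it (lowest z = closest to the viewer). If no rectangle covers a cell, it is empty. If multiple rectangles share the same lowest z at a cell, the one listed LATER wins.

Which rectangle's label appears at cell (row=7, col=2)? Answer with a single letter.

Check cell (7,2):
  A: rows 0-2 cols 3-4 -> outside (row miss)
  B: rows 7-8 cols 5-6 -> outside (col miss)
  C: rows 6-8 cols 2-3 z=2 -> covers; best now C (z=2)
  D: rows 5-7 cols 2-5 z=1 -> covers; best now D (z=1)
Winner: D at z=1

Answer: D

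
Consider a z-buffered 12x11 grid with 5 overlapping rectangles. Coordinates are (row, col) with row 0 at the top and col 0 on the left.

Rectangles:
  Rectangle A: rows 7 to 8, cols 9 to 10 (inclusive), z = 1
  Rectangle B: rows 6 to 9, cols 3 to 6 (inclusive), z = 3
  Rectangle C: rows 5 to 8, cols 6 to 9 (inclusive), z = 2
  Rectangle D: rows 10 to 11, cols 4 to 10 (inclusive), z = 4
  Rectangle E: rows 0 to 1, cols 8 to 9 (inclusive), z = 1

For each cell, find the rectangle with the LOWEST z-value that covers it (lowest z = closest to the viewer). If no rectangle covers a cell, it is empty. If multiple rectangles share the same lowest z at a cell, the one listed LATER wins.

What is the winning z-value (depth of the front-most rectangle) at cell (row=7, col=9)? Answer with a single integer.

Answer: 1

Derivation:
Check cell (7,9):
  A: rows 7-8 cols 9-10 z=1 -> covers; best now A (z=1)
  B: rows 6-9 cols 3-6 -> outside (col miss)
  C: rows 5-8 cols 6-9 z=2 -> covers; best now A (z=1)
  D: rows 10-11 cols 4-10 -> outside (row miss)
  E: rows 0-1 cols 8-9 -> outside (row miss)
Winner: A at z=1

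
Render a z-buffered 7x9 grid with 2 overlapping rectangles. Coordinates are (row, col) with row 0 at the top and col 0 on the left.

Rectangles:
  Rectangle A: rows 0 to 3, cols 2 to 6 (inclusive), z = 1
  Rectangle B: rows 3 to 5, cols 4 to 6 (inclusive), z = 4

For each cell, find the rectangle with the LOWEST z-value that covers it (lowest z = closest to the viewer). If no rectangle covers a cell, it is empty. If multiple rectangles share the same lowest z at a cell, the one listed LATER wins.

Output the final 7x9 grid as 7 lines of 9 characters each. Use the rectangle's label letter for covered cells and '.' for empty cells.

..AAAAA..
..AAAAA..
..AAAAA..
..AAAAA..
....BBB..
....BBB..
.........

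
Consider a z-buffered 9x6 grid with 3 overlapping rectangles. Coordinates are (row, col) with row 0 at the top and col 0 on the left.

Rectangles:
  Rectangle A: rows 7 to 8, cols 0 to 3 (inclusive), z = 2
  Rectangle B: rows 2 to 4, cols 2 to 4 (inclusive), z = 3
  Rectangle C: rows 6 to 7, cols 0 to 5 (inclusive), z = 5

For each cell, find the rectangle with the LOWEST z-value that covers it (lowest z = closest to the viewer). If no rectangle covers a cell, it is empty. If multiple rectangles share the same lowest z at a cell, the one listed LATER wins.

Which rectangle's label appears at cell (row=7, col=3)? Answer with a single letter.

Answer: A

Derivation:
Check cell (7,3):
  A: rows 7-8 cols 0-3 z=2 -> covers; best now A (z=2)
  B: rows 2-4 cols 2-4 -> outside (row miss)
  C: rows 6-7 cols 0-5 z=5 -> covers; best now A (z=2)
Winner: A at z=2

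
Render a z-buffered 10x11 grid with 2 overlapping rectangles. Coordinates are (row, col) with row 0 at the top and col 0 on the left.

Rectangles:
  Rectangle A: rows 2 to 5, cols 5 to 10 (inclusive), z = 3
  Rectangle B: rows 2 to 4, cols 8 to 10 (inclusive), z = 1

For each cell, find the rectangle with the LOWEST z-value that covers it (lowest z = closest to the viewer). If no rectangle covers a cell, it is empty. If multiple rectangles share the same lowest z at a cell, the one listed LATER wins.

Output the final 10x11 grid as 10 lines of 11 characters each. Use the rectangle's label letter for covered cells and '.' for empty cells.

...........
...........
.....AAABBB
.....AAABBB
.....AAABBB
.....AAAAAA
...........
...........
...........
...........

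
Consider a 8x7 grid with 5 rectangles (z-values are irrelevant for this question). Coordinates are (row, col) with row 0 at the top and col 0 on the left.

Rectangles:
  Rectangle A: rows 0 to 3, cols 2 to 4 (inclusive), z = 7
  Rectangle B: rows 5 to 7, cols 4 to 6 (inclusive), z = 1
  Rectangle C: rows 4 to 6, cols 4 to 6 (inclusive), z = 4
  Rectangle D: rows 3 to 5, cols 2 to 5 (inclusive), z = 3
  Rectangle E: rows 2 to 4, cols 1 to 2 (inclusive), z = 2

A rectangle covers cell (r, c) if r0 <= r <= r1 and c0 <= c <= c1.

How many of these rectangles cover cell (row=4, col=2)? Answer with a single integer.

Check cell (4,2):
  A: rows 0-3 cols 2-4 -> outside (row miss)
  B: rows 5-7 cols 4-6 -> outside (row miss)
  C: rows 4-6 cols 4-6 -> outside (col miss)
  D: rows 3-5 cols 2-5 -> covers
  E: rows 2-4 cols 1-2 -> covers
Count covering = 2

Answer: 2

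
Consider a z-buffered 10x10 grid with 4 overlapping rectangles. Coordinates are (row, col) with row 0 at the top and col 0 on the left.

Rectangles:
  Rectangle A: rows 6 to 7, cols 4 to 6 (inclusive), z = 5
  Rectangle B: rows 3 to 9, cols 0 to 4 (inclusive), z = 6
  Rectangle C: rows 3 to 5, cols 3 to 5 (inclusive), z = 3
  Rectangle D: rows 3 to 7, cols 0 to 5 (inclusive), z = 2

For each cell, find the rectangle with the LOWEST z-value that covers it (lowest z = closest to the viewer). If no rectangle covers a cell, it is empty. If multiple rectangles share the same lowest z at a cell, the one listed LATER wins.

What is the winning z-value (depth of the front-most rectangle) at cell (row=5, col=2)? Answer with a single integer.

Check cell (5,2):
  A: rows 6-7 cols 4-6 -> outside (row miss)
  B: rows 3-9 cols 0-4 z=6 -> covers; best now B (z=6)
  C: rows 3-5 cols 3-5 -> outside (col miss)
  D: rows 3-7 cols 0-5 z=2 -> covers; best now D (z=2)
Winner: D at z=2

Answer: 2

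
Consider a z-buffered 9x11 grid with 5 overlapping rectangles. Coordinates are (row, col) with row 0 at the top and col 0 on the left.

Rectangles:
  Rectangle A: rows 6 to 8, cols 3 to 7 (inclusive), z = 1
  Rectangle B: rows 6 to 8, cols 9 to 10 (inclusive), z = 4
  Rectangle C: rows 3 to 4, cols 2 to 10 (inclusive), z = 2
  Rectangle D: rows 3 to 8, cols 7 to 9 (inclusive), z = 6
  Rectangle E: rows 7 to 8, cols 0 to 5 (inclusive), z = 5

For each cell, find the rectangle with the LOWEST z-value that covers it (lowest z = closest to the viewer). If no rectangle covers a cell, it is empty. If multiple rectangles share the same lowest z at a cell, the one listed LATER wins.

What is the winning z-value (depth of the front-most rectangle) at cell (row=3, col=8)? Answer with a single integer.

Answer: 2

Derivation:
Check cell (3,8):
  A: rows 6-8 cols 3-7 -> outside (row miss)
  B: rows 6-8 cols 9-10 -> outside (row miss)
  C: rows 3-4 cols 2-10 z=2 -> covers; best now C (z=2)
  D: rows 3-8 cols 7-9 z=6 -> covers; best now C (z=2)
  E: rows 7-8 cols 0-5 -> outside (row miss)
Winner: C at z=2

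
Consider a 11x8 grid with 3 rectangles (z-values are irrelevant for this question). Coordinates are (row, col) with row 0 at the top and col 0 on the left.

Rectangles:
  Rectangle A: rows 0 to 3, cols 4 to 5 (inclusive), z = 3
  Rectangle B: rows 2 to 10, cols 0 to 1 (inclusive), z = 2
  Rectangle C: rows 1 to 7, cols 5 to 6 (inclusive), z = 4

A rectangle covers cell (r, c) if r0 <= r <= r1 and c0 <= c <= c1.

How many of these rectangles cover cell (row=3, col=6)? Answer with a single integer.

Check cell (3,6):
  A: rows 0-3 cols 4-5 -> outside (col miss)
  B: rows 2-10 cols 0-1 -> outside (col miss)
  C: rows 1-7 cols 5-6 -> covers
Count covering = 1

Answer: 1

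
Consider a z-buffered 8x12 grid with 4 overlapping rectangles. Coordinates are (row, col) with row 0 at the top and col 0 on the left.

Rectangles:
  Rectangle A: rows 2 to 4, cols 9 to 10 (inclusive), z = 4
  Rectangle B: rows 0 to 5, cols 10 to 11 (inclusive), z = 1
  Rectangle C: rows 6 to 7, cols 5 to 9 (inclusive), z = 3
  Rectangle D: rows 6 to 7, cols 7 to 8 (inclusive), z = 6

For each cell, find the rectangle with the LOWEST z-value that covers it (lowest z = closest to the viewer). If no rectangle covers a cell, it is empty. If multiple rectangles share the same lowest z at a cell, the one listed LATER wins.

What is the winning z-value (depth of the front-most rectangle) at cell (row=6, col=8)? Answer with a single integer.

Answer: 3

Derivation:
Check cell (6,8):
  A: rows 2-4 cols 9-10 -> outside (row miss)
  B: rows 0-5 cols 10-11 -> outside (row miss)
  C: rows 6-7 cols 5-9 z=3 -> covers; best now C (z=3)
  D: rows 6-7 cols 7-8 z=6 -> covers; best now C (z=3)
Winner: C at z=3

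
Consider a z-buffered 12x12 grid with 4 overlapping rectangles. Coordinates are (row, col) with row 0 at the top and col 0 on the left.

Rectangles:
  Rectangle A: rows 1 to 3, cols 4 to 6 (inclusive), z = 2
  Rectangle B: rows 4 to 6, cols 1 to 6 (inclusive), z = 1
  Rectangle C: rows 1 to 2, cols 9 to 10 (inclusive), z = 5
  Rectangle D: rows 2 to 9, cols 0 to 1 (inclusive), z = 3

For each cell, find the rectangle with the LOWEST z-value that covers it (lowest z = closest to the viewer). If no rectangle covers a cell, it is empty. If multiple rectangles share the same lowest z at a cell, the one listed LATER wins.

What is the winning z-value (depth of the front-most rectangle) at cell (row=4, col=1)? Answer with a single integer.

Check cell (4,1):
  A: rows 1-3 cols 4-6 -> outside (row miss)
  B: rows 4-6 cols 1-6 z=1 -> covers; best now B (z=1)
  C: rows 1-2 cols 9-10 -> outside (row miss)
  D: rows 2-9 cols 0-1 z=3 -> covers; best now B (z=1)
Winner: B at z=1

Answer: 1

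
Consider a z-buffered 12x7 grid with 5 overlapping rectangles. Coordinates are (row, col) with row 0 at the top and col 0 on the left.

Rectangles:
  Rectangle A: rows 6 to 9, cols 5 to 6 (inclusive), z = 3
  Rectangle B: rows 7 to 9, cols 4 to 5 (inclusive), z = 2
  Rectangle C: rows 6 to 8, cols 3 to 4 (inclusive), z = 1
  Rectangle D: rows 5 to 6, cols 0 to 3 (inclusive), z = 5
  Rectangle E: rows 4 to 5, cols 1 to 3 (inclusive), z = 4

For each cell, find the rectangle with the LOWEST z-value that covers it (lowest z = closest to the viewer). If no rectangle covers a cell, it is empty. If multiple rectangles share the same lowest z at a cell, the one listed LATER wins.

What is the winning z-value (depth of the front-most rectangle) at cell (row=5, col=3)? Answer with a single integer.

Check cell (5,3):
  A: rows 6-9 cols 5-6 -> outside (row miss)
  B: rows 7-9 cols 4-5 -> outside (row miss)
  C: rows 6-8 cols 3-4 -> outside (row miss)
  D: rows 5-6 cols 0-3 z=5 -> covers; best now D (z=5)
  E: rows 4-5 cols 1-3 z=4 -> covers; best now E (z=4)
Winner: E at z=4

Answer: 4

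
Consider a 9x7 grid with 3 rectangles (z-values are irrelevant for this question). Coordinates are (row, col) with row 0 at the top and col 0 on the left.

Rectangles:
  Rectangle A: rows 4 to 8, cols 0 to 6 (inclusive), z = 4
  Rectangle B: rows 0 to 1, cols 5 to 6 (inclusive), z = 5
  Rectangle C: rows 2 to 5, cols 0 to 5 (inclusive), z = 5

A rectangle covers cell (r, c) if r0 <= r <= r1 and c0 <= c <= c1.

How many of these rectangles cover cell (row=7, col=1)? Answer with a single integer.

Check cell (7,1):
  A: rows 4-8 cols 0-6 -> covers
  B: rows 0-1 cols 5-6 -> outside (row miss)
  C: rows 2-5 cols 0-5 -> outside (row miss)
Count covering = 1

Answer: 1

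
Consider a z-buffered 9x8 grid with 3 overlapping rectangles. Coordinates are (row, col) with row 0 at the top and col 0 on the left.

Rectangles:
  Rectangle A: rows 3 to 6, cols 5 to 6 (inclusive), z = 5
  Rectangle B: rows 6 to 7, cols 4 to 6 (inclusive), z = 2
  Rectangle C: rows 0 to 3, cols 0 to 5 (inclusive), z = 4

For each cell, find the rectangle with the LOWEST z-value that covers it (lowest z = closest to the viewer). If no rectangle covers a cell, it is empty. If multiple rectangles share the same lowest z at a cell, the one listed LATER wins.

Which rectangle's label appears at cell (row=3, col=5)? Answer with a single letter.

Check cell (3,5):
  A: rows 3-6 cols 5-6 z=5 -> covers; best now A (z=5)
  B: rows 6-7 cols 4-6 -> outside (row miss)
  C: rows 0-3 cols 0-5 z=4 -> covers; best now C (z=4)
Winner: C at z=4

Answer: C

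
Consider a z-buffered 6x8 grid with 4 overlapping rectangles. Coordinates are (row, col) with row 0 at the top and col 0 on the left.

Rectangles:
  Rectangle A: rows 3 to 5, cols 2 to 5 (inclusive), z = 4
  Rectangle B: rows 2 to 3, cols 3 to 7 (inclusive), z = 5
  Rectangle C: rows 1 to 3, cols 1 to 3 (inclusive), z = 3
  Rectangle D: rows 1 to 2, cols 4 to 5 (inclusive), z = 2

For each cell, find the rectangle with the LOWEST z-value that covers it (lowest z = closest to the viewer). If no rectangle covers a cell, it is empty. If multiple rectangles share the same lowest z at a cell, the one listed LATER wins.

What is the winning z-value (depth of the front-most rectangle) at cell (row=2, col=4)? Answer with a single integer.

Check cell (2,4):
  A: rows 3-5 cols 2-5 -> outside (row miss)
  B: rows 2-3 cols 3-7 z=5 -> covers; best now B (z=5)
  C: rows 1-3 cols 1-3 -> outside (col miss)
  D: rows 1-2 cols 4-5 z=2 -> covers; best now D (z=2)
Winner: D at z=2

Answer: 2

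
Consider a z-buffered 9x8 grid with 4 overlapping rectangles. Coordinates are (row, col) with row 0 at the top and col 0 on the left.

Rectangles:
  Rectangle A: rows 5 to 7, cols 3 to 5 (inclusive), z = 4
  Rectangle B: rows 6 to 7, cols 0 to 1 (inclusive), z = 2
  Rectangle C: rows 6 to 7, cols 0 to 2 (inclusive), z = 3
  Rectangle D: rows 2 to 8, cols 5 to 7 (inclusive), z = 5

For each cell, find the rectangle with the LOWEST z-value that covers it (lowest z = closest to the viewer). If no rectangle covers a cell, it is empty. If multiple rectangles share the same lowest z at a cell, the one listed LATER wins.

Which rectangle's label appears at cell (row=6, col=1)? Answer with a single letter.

Check cell (6,1):
  A: rows 5-7 cols 3-5 -> outside (col miss)
  B: rows 6-7 cols 0-1 z=2 -> covers; best now B (z=2)
  C: rows 6-7 cols 0-2 z=3 -> covers; best now B (z=2)
  D: rows 2-8 cols 5-7 -> outside (col miss)
Winner: B at z=2

Answer: B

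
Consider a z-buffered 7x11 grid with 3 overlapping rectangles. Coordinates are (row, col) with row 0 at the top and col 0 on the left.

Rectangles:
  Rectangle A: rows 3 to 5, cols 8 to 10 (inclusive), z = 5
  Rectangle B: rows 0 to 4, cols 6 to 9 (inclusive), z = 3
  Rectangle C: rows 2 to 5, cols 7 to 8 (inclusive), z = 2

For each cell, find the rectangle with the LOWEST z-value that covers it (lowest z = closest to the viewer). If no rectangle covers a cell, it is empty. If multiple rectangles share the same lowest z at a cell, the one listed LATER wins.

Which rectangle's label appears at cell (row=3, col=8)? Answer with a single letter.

Check cell (3,8):
  A: rows 3-5 cols 8-10 z=5 -> covers; best now A (z=5)
  B: rows 0-4 cols 6-9 z=3 -> covers; best now B (z=3)
  C: rows 2-5 cols 7-8 z=2 -> covers; best now C (z=2)
Winner: C at z=2

Answer: C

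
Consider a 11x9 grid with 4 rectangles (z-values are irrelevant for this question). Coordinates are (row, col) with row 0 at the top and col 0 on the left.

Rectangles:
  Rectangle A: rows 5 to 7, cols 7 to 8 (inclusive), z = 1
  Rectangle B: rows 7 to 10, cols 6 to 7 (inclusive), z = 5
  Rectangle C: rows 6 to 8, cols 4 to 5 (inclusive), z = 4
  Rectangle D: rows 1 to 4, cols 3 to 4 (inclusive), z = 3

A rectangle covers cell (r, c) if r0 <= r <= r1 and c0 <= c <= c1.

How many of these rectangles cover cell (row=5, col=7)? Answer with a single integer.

Answer: 1

Derivation:
Check cell (5,7):
  A: rows 5-7 cols 7-8 -> covers
  B: rows 7-10 cols 6-7 -> outside (row miss)
  C: rows 6-8 cols 4-5 -> outside (row miss)
  D: rows 1-4 cols 3-4 -> outside (row miss)
Count covering = 1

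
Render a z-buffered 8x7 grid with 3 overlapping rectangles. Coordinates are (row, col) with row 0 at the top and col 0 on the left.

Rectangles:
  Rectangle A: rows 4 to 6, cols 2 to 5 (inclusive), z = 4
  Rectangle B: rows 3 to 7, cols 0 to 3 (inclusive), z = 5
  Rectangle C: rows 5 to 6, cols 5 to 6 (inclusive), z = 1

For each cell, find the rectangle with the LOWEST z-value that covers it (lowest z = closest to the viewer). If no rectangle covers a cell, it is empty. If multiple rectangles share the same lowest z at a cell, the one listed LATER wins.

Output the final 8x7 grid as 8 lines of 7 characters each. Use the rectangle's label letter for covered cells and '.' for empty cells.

.......
.......
.......
BBBB...
BBAAAA.
BBAAACC
BBAAACC
BBBB...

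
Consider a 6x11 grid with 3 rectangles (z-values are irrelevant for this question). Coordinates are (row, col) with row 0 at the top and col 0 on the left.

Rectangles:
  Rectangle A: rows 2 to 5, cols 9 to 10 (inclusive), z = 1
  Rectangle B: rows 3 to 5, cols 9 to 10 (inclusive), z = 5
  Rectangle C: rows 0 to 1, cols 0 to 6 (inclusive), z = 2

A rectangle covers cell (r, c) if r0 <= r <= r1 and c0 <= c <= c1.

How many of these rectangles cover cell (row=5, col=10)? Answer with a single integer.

Check cell (5,10):
  A: rows 2-5 cols 9-10 -> covers
  B: rows 3-5 cols 9-10 -> covers
  C: rows 0-1 cols 0-6 -> outside (row miss)
Count covering = 2

Answer: 2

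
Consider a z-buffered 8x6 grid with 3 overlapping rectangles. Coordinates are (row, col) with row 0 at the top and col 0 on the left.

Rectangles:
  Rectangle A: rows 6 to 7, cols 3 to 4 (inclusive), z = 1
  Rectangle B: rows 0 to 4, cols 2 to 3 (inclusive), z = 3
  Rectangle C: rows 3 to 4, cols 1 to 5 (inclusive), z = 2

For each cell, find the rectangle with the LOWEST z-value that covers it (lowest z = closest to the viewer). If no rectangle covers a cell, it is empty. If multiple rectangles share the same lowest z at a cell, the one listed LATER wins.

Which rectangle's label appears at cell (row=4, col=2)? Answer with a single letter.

Answer: C

Derivation:
Check cell (4,2):
  A: rows 6-7 cols 3-4 -> outside (row miss)
  B: rows 0-4 cols 2-3 z=3 -> covers; best now B (z=3)
  C: rows 3-4 cols 1-5 z=2 -> covers; best now C (z=2)
Winner: C at z=2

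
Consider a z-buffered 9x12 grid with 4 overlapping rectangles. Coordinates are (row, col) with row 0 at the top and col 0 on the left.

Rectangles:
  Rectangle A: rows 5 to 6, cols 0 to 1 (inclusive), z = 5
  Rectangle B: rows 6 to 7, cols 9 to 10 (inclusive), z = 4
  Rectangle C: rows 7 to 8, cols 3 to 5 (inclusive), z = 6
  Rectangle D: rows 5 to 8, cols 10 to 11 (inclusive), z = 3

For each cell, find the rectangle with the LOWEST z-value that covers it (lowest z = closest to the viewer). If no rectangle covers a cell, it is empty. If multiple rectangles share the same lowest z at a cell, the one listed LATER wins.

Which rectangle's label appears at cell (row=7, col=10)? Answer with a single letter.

Answer: D

Derivation:
Check cell (7,10):
  A: rows 5-6 cols 0-1 -> outside (row miss)
  B: rows 6-7 cols 9-10 z=4 -> covers; best now B (z=4)
  C: rows 7-8 cols 3-5 -> outside (col miss)
  D: rows 5-8 cols 10-11 z=3 -> covers; best now D (z=3)
Winner: D at z=3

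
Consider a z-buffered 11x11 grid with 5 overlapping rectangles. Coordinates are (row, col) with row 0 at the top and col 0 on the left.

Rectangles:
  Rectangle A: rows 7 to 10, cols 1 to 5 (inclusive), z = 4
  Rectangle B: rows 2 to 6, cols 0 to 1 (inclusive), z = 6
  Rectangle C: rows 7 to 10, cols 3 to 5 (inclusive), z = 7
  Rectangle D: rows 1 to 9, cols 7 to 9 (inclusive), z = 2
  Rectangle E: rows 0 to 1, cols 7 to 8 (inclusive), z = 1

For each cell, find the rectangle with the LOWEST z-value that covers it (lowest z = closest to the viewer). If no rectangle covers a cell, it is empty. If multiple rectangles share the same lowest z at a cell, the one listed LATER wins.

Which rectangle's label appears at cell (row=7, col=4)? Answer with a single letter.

Answer: A

Derivation:
Check cell (7,4):
  A: rows 7-10 cols 1-5 z=4 -> covers; best now A (z=4)
  B: rows 2-6 cols 0-1 -> outside (row miss)
  C: rows 7-10 cols 3-5 z=7 -> covers; best now A (z=4)
  D: rows 1-9 cols 7-9 -> outside (col miss)
  E: rows 0-1 cols 7-8 -> outside (row miss)
Winner: A at z=4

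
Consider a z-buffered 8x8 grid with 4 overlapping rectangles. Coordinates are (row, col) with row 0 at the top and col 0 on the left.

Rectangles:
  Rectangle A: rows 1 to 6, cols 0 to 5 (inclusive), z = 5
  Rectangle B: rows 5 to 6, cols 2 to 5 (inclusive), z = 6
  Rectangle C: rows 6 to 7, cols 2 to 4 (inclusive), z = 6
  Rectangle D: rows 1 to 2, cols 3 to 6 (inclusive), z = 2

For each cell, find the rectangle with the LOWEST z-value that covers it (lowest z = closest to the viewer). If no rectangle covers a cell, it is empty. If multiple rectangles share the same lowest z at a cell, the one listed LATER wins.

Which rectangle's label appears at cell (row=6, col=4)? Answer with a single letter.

Answer: A

Derivation:
Check cell (6,4):
  A: rows 1-6 cols 0-5 z=5 -> covers; best now A (z=5)
  B: rows 5-6 cols 2-5 z=6 -> covers; best now A (z=5)
  C: rows 6-7 cols 2-4 z=6 -> covers; best now A (z=5)
  D: rows 1-2 cols 3-6 -> outside (row miss)
Winner: A at z=5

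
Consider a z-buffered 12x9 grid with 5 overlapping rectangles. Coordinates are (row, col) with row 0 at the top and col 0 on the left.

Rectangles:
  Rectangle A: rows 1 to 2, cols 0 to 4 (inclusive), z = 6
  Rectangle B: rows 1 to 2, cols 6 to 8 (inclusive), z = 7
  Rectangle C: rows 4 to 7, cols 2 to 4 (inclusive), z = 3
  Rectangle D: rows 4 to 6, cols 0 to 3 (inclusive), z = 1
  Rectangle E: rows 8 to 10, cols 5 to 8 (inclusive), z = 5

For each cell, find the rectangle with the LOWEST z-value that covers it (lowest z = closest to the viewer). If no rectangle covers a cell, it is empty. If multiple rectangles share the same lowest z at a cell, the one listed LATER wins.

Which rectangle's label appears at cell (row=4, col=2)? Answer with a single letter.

Answer: D

Derivation:
Check cell (4,2):
  A: rows 1-2 cols 0-4 -> outside (row miss)
  B: rows 1-2 cols 6-8 -> outside (row miss)
  C: rows 4-7 cols 2-4 z=3 -> covers; best now C (z=3)
  D: rows 4-6 cols 0-3 z=1 -> covers; best now D (z=1)
  E: rows 8-10 cols 5-8 -> outside (row miss)
Winner: D at z=1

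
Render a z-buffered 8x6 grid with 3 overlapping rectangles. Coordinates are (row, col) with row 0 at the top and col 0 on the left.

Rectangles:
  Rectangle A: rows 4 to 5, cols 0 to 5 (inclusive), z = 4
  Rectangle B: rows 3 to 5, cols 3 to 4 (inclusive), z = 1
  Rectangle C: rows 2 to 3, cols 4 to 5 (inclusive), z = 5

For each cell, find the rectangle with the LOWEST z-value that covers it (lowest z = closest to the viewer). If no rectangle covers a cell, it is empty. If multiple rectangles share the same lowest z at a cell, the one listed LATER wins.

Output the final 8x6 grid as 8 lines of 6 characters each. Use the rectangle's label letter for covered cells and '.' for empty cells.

......
......
....CC
...BBC
AAABBA
AAABBA
......
......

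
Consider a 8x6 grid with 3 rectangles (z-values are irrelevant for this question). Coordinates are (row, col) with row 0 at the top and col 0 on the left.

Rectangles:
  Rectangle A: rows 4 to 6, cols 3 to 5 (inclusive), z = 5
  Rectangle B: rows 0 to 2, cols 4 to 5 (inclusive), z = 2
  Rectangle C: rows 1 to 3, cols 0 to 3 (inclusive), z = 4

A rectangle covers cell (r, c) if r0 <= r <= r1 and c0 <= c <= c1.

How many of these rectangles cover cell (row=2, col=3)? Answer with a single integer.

Answer: 1

Derivation:
Check cell (2,3):
  A: rows 4-6 cols 3-5 -> outside (row miss)
  B: rows 0-2 cols 4-5 -> outside (col miss)
  C: rows 1-3 cols 0-3 -> covers
Count covering = 1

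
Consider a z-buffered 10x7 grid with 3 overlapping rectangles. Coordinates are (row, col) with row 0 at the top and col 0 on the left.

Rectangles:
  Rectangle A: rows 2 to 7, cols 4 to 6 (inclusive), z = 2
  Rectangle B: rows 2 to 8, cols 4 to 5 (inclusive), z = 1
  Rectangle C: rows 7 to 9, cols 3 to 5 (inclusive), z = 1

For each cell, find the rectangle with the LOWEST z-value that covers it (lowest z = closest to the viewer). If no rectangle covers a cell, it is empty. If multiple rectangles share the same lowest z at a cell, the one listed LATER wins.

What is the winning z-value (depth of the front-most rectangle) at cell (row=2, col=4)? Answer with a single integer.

Answer: 1

Derivation:
Check cell (2,4):
  A: rows 2-7 cols 4-6 z=2 -> covers; best now A (z=2)
  B: rows 2-8 cols 4-5 z=1 -> covers; best now B (z=1)
  C: rows 7-9 cols 3-5 -> outside (row miss)
Winner: B at z=1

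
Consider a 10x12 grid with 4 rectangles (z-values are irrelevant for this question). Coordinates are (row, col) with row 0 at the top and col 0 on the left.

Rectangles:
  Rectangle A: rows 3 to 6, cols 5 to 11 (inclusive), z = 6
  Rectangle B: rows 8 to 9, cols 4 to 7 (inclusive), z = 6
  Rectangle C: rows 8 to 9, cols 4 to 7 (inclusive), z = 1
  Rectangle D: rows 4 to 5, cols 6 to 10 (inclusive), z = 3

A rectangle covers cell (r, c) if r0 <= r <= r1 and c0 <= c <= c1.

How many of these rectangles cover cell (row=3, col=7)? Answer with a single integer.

Answer: 1

Derivation:
Check cell (3,7):
  A: rows 3-6 cols 5-11 -> covers
  B: rows 8-9 cols 4-7 -> outside (row miss)
  C: rows 8-9 cols 4-7 -> outside (row miss)
  D: rows 4-5 cols 6-10 -> outside (row miss)
Count covering = 1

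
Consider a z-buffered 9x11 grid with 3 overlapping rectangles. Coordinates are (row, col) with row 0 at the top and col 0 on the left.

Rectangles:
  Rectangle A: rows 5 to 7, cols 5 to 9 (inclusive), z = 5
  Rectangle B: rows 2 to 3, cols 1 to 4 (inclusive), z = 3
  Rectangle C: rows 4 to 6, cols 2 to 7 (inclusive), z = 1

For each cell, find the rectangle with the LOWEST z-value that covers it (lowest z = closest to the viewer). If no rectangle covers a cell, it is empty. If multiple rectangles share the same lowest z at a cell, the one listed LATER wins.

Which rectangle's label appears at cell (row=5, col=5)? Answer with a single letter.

Answer: C

Derivation:
Check cell (5,5):
  A: rows 5-7 cols 5-9 z=5 -> covers; best now A (z=5)
  B: rows 2-3 cols 1-4 -> outside (row miss)
  C: rows 4-6 cols 2-7 z=1 -> covers; best now C (z=1)
Winner: C at z=1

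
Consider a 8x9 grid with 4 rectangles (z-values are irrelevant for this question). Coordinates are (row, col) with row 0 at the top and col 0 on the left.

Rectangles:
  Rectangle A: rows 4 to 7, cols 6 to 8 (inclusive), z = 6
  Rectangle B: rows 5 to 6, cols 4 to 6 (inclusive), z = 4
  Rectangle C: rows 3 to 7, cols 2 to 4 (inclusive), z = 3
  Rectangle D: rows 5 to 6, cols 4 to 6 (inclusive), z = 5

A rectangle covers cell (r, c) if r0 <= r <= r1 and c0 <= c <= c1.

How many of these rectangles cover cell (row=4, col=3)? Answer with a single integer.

Check cell (4,3):
  A: rows 4-7 cols 6-8 -> outside (col miss)
  B: rows 5-6 cols 4-6 -> outside (row miss)
  C: rows 3-7 cols 2-4 -> covers
  D: rows 5-6 cols 4-6 -> outside (row miss)
Count covering = 1

Answer: 1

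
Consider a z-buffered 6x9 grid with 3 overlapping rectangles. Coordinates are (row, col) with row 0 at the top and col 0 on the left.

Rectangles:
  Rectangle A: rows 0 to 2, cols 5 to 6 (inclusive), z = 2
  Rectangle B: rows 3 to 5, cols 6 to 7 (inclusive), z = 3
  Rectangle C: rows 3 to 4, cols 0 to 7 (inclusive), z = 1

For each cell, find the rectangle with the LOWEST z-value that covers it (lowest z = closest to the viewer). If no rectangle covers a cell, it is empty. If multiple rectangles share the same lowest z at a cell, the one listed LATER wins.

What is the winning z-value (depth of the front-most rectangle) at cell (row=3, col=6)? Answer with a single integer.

Answer: 1

Derivation:
Check cell (3,6):
  A: rows 0-2 cols 5-6 -> outside (row miss)
  B: rows 3-5 cols 6-7 z=3 -> covers; best now B (z=3)
  C: rows 3-4 cols 0-7 z=1 -> covers; best now C (z=1)
Winner: C at z=1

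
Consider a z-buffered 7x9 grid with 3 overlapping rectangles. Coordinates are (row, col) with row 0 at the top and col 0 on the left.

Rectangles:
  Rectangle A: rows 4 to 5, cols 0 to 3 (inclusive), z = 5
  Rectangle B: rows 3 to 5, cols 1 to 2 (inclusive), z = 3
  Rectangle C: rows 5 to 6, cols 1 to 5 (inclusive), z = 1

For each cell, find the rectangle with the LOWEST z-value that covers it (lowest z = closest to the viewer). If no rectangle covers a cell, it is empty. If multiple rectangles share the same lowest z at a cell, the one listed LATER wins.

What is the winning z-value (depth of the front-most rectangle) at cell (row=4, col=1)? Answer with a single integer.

Check cell (4,1):
  A: rows 4-5 cols 0-3 z=5 -> covers; best now A (z=5)
  B: rows 3-5 cols 1-2 z=3 -> covers; best now B (z=3)
  C: rows 5-6 cols 1-5 -> outside (row miss)
Winner: B at z=3

Answer: 3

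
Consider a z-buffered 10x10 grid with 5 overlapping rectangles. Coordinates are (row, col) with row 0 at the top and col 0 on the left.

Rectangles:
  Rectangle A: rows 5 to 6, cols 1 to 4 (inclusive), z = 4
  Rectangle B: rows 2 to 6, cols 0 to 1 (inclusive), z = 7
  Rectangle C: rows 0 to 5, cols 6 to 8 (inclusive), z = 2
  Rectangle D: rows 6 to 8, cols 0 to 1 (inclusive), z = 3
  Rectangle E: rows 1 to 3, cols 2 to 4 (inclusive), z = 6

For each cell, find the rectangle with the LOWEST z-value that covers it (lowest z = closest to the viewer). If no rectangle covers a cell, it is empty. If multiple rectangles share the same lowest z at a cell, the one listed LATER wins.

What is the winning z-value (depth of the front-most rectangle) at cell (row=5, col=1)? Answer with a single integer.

Answer: 4

Derivation:
Check cell (5,1):
  A: rows 5-6 cols 1-4 z=4 -> covers; best now A (z=4)
  B: rows 2-6 cols 0-1 z=7 -> covers; best now A (z=4)
  C: rows 0-5 cols 6-8 -> outside (col miss)
  D: rows 6-8 cols 0-1 -> outside (row miss)
  E: rows 1-3 cols 2-4 -> outside (row miss)
Winner: A at z=4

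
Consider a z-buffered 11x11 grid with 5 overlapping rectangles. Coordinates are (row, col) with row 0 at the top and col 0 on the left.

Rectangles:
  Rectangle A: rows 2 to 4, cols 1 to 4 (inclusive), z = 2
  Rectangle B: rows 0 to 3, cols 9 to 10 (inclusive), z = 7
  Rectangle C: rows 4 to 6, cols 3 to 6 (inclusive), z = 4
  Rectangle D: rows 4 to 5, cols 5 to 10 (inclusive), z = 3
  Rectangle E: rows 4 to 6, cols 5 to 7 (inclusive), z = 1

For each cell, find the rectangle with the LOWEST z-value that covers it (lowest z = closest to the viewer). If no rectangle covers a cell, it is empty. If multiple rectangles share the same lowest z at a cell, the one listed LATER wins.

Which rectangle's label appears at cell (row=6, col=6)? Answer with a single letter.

Answer: E

Derivation:
Check cell (6,6):
  A: rows 2-4 cols 1-4 -> outside (row miss)
  B: rows 0-3 cols 9-10 -> outside (row miss)
  C: rows 4-6 cols 3-6 z=4 -> covers; best now C (z=4)
  D: rows 4-5 cols 5-10 -> outside (row miss)
  E: rows 4-6 cols 5-7 z=1 -> covers; best now E (z=1)
Winner: E at z=1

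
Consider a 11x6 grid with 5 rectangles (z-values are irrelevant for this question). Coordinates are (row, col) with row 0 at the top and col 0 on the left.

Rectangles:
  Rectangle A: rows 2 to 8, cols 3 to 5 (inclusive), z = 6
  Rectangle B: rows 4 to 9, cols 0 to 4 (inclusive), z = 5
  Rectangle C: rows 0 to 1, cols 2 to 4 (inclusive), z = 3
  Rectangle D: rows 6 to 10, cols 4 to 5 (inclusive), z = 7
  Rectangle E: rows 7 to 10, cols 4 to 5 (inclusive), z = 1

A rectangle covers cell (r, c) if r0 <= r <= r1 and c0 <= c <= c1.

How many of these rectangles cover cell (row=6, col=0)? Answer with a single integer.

Check cell (6,0):
  A: rows 2-8 cols 3-5 -> outside (col miss)
  B: rows 4-9 cols 0-4 -> covers
  C: rows 0-1 cols 2-4 -> outside (row miss)
  D: rows 6-10 cols 4-5 -> outside (col miss)
  E: rows 7-10 cols 4-5 -> outside (row miss)
Count covering = 1

Answer: 1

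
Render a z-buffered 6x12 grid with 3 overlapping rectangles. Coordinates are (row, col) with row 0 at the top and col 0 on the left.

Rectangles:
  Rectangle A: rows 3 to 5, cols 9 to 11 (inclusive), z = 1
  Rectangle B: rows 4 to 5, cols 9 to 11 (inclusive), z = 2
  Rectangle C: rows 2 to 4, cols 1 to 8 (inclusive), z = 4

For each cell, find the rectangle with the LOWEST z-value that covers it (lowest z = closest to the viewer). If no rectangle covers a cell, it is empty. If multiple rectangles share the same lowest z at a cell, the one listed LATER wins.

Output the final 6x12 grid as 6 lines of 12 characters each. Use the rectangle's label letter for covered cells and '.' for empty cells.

............
............
.CCCCCCCC...
.CCCCCCCCAAA
.CCCCCCCCAAA
.........AAA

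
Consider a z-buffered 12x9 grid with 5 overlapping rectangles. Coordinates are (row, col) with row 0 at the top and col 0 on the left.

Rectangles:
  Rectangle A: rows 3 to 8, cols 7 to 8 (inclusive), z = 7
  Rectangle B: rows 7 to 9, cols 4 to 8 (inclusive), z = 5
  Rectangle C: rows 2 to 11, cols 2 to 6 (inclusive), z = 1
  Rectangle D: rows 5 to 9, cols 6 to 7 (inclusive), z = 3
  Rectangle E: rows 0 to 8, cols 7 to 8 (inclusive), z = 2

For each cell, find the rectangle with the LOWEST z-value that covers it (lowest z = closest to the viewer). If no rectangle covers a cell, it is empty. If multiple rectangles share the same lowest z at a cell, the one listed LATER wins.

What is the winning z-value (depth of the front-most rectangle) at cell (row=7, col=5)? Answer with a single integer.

Answer: 1

Derivation:
Check cell (7,5):
  A: rows 3-8 cols 7-8 -> outside (col miss)
  B: rows 7-9 cols 4-8 z=5 -> covers; best now B (z=5)
  C: rows 2-11 cols 2-6 z=1 -> covers; best now C (z=1)
  D: rows 5-9 cols 6-7 -> outside (col miss)
  E: rows 0-8 cols 7-8 -> outside (col miss)
Winner: C at z=1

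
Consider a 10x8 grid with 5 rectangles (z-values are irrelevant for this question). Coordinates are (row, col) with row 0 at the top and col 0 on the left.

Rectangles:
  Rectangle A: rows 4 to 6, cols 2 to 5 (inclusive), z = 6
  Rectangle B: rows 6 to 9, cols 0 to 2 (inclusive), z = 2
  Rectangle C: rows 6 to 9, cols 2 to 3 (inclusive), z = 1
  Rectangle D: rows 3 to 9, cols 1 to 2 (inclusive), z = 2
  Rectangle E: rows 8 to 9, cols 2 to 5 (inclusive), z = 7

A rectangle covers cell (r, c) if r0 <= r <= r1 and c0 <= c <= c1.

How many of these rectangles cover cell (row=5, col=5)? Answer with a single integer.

Check cell (5,5):
  A: rows 4-6 cols 2-5 -> covers
  B: rows 6-9 cols 0-2 -> outside (row miss)
  C: rows 6-9 cols 2-3 -> outside (row miss)
  D: rows 3-9 cols 1-2 -> outside (col miss)
  E: rows 8-9 cols 2-5 -> outside (row miss)
Count covering = 1

Answer: 1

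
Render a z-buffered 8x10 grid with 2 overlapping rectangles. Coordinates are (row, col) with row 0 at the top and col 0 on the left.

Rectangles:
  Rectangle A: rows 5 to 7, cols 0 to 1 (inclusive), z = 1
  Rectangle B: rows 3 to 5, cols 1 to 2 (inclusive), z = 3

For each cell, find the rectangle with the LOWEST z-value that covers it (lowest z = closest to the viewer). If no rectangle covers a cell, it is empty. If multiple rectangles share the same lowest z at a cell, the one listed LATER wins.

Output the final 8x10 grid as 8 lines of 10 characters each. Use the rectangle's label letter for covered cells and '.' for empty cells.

..........
..........
..........
.BB.......
.BB.......
AAB.......
AA........
AA........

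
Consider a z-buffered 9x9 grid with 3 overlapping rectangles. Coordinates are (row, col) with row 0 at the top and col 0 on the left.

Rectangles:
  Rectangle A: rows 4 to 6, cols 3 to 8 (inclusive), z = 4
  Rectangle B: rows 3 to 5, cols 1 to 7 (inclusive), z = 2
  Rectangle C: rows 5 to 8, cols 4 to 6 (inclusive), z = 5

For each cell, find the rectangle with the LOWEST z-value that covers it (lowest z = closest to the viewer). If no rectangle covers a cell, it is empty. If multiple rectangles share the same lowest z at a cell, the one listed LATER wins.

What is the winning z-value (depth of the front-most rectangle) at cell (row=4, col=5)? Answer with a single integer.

Check cell (4,5):
  A: rows 4-6 cols 3-8 z=4 -> covers; best now A (z=4)
  B: rows 3-5 cols 1-7 z=2 -> covers; best now B (z=2)
  C: rows 5-8 cols 4-6 -> outside (row miss)
Winner: B at z=2

Answer: 2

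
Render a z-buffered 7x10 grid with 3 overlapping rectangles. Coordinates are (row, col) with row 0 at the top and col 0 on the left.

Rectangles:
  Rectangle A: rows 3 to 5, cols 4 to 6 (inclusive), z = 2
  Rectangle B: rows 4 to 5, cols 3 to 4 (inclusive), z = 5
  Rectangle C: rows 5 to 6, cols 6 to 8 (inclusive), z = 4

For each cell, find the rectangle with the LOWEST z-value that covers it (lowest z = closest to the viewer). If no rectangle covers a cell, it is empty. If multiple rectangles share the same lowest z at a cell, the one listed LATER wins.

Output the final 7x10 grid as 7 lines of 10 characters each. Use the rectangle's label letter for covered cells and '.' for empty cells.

..........
..........
..........
....AAA...
...BAAA...
...BAAACC.
......CCC.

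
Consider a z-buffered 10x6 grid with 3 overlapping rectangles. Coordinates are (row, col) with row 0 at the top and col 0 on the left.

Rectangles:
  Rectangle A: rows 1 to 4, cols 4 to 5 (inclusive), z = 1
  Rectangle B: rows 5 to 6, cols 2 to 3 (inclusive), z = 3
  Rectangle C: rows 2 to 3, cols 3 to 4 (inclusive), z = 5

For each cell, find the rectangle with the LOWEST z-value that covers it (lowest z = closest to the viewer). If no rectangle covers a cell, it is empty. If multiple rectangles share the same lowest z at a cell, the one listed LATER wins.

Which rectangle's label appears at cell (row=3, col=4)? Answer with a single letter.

Check cell (3,4):
  A: rows 1-4 cols 4-5 z=1 -> covers; best now A (z=1)
  B: rows 5-6 cols 2-3 -> outside (row miss)
  C: rows 2-3 cols 3-4 z=5 -> covers; best now A (z=1)
Winner: A at z=1

Answer: A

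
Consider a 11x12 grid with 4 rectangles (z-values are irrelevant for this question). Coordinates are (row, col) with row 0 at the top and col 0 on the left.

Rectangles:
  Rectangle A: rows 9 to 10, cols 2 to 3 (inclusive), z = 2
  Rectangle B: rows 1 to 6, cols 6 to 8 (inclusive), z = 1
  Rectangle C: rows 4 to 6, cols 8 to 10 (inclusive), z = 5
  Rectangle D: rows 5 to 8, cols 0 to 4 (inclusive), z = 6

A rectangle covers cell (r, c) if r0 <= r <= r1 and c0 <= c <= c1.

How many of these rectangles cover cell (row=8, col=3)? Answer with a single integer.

Check cell (8,3):
  A: rows 9-10 cols 2-3 -> outside (row miss)
  B: rows 1-6 cols 6-8 -> outside (row miss)
  C: rows 4-6 cols 8-10 -> outside (row miss)
  D: rows 5-8 cols 0-4 -> covers
Count covering = 1

Answer: 1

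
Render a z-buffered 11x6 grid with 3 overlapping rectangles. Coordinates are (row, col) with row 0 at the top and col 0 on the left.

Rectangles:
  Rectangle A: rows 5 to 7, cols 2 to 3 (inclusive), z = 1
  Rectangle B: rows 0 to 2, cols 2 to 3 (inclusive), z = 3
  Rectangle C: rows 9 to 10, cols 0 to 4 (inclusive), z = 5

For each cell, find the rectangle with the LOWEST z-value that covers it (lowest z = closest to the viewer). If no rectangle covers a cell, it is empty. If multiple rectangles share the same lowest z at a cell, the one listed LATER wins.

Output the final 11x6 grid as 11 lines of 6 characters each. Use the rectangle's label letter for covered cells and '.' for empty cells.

..BB..
..BB..
..BB..
......
......
..AA..
..AA..
..AA..
......
CCCCC.
CCCCC.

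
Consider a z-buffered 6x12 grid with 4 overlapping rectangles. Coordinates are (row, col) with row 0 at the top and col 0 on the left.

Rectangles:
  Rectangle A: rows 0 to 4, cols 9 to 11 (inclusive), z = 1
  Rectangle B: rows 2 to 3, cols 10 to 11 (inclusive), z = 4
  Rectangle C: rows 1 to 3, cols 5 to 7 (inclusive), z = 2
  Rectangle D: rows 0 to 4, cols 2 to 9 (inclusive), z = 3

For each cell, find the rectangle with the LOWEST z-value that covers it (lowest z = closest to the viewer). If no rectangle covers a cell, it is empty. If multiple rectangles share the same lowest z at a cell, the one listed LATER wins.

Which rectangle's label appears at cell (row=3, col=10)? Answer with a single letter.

Answer: A

Derivation:
Check cell (3,10):
  A: rows 0-4 cols 9-11 z=1 -> covers; best now A (z=1)
  B: rows 2-3 cols 10-11 z=4 -> covers; best now A (z=1)
  C: rows 1-3 cols 5-7 -> outside (col miss)
  D: rows 0-4 cols 2-9 -> outside (col miss)
Winner: A at z=1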